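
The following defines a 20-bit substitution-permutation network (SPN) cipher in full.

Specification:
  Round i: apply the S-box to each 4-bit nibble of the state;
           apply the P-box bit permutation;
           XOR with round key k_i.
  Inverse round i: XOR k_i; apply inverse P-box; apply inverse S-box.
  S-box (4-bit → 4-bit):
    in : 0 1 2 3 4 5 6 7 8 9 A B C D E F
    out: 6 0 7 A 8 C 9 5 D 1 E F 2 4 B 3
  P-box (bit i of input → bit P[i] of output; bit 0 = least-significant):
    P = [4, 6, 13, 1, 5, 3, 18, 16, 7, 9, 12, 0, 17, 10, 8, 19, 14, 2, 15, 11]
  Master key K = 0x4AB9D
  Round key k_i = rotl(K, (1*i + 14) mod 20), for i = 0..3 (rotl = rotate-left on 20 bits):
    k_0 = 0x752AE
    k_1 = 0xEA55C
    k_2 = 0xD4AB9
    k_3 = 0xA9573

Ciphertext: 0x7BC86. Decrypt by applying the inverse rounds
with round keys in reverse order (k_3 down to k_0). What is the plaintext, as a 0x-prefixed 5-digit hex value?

0x180D2

s_0 = ciphertext = 0x7BC86
s_1 = InvRound(s_0, k_3) = 0x35682
s_2 = InvRound(s_1, k_2) = 0x4E526
s_3 = InvRound(s_2, k_1) = 0x961FE
s_4 = InvRound(s_3, k_0) = 0x180D2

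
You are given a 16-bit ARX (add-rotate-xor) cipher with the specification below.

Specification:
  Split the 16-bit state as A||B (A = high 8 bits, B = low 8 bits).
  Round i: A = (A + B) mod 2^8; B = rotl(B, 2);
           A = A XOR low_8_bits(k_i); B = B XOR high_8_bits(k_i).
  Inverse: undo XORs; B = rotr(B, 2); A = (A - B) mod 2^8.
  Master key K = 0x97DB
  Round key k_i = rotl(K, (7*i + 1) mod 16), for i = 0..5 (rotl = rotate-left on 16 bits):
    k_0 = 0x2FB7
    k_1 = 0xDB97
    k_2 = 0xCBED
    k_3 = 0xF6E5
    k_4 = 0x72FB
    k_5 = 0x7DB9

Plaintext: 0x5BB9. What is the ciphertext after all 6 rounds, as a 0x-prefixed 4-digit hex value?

s_0 = plaintext = 0x5BB9
s_1 = Round(s_0, k_0) = 0xA3C9
s_2 = Round(s_1, k_1) = 0xFBFC
s_3 = Round(s_2, k_2) = 0x1A38
s_4 = Round(s_3, k_3) = 0xB716
s_5 = Round(s_4, k_4) = 0x362A
s_6 = Round(s_5, k_5) = 0xD9D5

0xD9D5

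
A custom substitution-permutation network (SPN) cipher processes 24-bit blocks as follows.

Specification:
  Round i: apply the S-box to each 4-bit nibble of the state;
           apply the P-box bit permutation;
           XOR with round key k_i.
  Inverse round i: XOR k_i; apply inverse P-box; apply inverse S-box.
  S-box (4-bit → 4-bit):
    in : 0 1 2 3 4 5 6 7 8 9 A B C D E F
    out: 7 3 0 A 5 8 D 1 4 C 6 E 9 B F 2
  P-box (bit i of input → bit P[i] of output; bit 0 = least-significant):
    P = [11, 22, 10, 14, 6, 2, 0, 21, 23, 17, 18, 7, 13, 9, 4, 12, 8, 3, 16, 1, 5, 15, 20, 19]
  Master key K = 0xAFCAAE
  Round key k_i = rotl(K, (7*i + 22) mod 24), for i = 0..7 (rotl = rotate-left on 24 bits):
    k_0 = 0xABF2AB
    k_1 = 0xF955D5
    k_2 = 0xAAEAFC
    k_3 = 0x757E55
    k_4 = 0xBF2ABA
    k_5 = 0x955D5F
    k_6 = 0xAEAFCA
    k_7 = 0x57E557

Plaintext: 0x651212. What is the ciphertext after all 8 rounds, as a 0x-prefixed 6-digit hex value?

s_0 = plaintext = 0x651212
s_1 = Round(s_0, k_0) = 0xB3D0CD
s_2 = Round(s_1, k_1) = 0x07AF9F
s_3 = Round(s_2, k_2) = 0xD869CD
s_4 = Round(s_3, k_3) = 0x1886A5
s_5 = Round(s_4, k_4) = 0x3AEA0F
s_6 = Round(s_5, k_5) = 0xDAEF02
s_7 = Round(s_6, k_6) = 0xA51DB7
s_8 = Round(s_7, k_7) = 0xE54FD0

0xE54FD0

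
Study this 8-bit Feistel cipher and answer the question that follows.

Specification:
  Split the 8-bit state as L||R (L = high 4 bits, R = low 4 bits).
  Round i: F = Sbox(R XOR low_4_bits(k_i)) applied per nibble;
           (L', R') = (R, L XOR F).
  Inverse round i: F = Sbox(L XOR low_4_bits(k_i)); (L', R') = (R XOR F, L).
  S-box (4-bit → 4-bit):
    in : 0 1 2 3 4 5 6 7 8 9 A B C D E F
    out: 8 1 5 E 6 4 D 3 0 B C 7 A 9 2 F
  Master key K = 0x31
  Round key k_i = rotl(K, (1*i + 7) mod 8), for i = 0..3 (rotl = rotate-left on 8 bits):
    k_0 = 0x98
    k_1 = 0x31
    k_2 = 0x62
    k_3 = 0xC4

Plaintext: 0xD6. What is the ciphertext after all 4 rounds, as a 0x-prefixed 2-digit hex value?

0x29

s_0 = plaintext = 0xD6
s_1 = Round(s_0, k_0) = 0x6F
s_2 = Round(s_1, k_1) = 0xF4
s_3 = Round(s_2, k_2) = 0x42
s_4 = Round(s_3, k_3) = 0x29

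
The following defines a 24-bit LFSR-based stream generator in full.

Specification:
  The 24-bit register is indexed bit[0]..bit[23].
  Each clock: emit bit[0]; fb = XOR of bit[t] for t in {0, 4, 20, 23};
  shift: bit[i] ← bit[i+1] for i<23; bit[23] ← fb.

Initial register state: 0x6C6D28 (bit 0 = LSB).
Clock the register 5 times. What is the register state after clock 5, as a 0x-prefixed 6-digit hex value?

reg_0 = 0x6C6D28
clock 1: out=0, reg = 0x363694
clock 2: out=0, reg = 0x1B1B4A
clock 3: out=0, reg = 0x8D8DA5
clock 4: out=1, reg = 0x46C6D2
clock 5: out=0, reg = 0xA36369

0xA36369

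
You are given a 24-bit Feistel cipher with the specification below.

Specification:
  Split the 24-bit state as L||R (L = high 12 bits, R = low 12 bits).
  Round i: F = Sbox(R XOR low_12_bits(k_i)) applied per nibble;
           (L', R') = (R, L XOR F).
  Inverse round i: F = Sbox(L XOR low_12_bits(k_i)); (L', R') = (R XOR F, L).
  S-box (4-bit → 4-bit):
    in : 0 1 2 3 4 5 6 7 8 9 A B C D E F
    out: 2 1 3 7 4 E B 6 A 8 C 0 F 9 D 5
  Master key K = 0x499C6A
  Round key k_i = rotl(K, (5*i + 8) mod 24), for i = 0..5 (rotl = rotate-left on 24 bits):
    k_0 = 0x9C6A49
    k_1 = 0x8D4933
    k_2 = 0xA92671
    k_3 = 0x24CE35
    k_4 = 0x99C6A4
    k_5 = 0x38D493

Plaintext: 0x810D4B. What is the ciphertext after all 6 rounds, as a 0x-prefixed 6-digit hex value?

s_0 = plaintext = 0x810D4B
s_1 = Round(s_0, k_0) = 0xD4BE33
s_2 = Round(s_1, k_1) = 0xE33B69
s_3 = Round(s_2, k_2) = 0xB69729
s_4 = Round(s_3, k_3) = 0x729376
s_5 = Round(s_4, k_4) = 0x3769BA
s_6 = Round(s_5, k_5) = 0x9BAA4E

0x9BAA4E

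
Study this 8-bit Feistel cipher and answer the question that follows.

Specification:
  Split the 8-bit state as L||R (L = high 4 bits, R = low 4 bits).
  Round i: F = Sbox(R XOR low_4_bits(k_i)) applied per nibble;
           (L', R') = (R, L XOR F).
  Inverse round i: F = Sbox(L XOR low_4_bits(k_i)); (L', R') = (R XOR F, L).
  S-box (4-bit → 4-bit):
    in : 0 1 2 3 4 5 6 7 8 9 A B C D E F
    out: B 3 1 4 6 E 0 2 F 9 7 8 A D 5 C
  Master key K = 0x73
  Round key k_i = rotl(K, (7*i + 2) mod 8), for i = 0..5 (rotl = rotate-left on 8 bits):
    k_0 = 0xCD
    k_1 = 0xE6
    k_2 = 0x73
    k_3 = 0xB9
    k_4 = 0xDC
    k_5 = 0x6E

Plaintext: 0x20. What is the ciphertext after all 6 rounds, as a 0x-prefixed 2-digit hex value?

s_0 = plaintext = 0x20
s_1 = Round(s_0, k_0) = 0x0F
s_2 = Round(s_1, k_1) = 0xF9
s_3 = Round(s_2, k_2) = 0x98
s_4 = Round(s_3, k_3) = 0x8A
s_5 = Round(s_4, k_4) = 0xA8
s_6 = Round(s_5, k_5) = 0x8A

0x8A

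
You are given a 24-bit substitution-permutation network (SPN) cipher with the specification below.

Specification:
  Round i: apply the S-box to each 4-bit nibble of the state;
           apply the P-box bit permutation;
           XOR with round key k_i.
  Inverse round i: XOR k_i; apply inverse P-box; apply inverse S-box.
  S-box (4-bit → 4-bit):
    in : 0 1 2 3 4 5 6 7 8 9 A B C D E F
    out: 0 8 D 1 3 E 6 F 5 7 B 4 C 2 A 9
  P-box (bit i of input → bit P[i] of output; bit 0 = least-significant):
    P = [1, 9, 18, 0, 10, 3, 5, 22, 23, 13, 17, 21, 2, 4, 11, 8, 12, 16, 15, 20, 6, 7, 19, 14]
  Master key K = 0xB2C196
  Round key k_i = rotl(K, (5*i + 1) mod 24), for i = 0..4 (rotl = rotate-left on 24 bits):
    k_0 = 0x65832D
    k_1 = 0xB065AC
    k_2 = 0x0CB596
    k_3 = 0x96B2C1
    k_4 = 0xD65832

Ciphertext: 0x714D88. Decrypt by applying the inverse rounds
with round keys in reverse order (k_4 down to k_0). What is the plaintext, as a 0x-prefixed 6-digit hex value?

s_0 = ciphertext = 0x714D88
s_1 = InvRound(s_0, k_4) = 0xD4E298
s_2 = InvRound(s_1, k_3) = 0xF3DBE1
s_3 = InvRound(s_2, k_2) = 0x2E9727
s_4 = InvRound(s_3, k_1) = 0x5209D7
s_5 = InvRound(s_4, k_0) = 0x456C69

0x456C69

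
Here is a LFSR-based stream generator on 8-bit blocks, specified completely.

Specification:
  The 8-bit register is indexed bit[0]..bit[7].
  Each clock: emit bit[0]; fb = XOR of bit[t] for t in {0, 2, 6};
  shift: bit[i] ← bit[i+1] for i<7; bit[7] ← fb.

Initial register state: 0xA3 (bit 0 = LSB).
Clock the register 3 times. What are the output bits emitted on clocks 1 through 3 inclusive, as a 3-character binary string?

110

reg_0 = 0xA3
clock 1: out=1, reg = 0xD1
clock 2: out=1, reg = 0x68
clock 3: out=0, reg = 0xB4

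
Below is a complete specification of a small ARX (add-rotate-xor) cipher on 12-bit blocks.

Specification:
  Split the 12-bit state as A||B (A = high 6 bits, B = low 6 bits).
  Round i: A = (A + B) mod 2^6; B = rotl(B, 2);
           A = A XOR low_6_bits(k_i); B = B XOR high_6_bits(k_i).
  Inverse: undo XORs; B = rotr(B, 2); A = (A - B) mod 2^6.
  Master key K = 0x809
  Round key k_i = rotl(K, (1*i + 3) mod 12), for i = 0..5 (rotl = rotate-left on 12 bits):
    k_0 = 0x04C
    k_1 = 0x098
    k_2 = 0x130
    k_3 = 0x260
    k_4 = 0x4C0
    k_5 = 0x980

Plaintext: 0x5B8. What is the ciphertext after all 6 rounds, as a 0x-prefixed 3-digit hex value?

s_0 = plaintext = 0x5B8
s_1 = Round(s_0, k_0) = 0x0A2
s_2 = Round(s_1, k_1) = 0xF08
s_3 = Round(s_2, k_2) = 0xD24
s_4 = Round(s_3, k_3) = 0xE1B
s_5 = Round(s_4, k_4) = 0x4FE
s_6 = Round(s_5, k_5) = 0x45D

0x45D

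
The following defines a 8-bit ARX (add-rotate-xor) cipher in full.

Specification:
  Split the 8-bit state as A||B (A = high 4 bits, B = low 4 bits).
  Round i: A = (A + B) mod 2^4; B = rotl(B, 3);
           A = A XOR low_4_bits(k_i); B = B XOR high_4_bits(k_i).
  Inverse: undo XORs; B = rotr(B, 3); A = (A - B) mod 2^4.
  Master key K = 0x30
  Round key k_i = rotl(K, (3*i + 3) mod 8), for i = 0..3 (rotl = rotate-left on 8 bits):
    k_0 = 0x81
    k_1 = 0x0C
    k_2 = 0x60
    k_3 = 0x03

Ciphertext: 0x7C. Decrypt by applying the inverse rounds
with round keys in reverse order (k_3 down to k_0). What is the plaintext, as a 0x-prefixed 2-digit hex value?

0x2E

s_0 = ciphertext = 0x7C
s_1 = InvRound(s_0, k_3) = 0xB9
s_2 = InvRound(s_1, k_2) = 0xCF
s_3 = InvRound(s_2, k_1) = 0x1F
s_4 = InvRound(s_3, k_0) = 0x2E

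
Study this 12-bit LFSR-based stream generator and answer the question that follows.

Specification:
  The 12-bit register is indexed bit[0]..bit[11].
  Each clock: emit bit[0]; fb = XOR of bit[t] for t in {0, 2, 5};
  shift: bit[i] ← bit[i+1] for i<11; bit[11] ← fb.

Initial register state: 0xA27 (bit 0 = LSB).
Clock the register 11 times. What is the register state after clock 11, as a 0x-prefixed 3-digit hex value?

reg_0 = 0xA27
clock 1: out=1, reg = 0xD13
clock 2: out=1, reg = 0xE89
clock 3: out=1, reg = 0xF44
clock 4: out=0, reg = 0xFA2
clock 5: out=0, reg = 0xFD1
clock 6: out=1, reg = 0xFE8
clock 7: out=0, reg = 0xFF4
clock 8: out=0, reg = 0x7FA
clock 9: out=0, reg = 0xBFD
clock 10: out=1, reg = 0xDFE
clock 11: out=0, reg = 0x6FF

0x6FF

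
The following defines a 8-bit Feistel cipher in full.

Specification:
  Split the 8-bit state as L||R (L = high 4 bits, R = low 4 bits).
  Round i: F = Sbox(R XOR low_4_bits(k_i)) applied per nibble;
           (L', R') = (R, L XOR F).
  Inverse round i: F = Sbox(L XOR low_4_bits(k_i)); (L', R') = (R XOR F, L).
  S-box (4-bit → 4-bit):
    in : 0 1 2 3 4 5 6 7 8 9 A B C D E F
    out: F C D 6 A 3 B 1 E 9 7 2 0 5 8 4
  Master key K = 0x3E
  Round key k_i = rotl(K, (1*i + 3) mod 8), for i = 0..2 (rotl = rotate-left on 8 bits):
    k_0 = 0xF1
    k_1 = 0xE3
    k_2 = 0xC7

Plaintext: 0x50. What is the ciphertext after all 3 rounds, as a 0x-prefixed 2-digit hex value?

0x76

s_0 = plaintext = 0x50
s_1 = Round(s_0, k_0) = 0x09
s_2 = Round(s_1, k_1) = 0x97
s_3 = Round(s_2, k_2) = 0x76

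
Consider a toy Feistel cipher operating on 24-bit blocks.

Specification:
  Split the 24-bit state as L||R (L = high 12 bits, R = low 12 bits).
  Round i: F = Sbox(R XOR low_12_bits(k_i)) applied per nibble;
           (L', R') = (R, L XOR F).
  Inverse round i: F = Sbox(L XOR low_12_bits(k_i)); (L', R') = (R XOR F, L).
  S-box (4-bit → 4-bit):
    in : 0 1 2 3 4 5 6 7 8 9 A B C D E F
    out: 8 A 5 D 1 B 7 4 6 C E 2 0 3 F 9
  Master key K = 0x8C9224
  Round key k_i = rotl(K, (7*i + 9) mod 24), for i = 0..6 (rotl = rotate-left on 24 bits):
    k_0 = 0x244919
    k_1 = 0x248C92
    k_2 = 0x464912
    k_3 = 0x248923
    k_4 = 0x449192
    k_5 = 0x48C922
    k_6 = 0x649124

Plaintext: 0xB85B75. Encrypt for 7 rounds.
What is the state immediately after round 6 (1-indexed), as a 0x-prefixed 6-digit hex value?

0xF6245B

s_0 = plaintext = 0xB85B75
s_1 = Round(s_0, k_0) = 0xB75EF5
s_2 = Round(s_1, k_1) = 0xEF5E01
s_3 = Round(s_2, k_2) = 0xE01A58
s_4 = Round(s_3, k_3) = 0xA58343
s_5 = Round(s_4, k_4) = 0x343F62
s_6 = Round(s_5, k_5) = 0xF6245B
s_7 = Round(s_6, k_6) = 0x45B42B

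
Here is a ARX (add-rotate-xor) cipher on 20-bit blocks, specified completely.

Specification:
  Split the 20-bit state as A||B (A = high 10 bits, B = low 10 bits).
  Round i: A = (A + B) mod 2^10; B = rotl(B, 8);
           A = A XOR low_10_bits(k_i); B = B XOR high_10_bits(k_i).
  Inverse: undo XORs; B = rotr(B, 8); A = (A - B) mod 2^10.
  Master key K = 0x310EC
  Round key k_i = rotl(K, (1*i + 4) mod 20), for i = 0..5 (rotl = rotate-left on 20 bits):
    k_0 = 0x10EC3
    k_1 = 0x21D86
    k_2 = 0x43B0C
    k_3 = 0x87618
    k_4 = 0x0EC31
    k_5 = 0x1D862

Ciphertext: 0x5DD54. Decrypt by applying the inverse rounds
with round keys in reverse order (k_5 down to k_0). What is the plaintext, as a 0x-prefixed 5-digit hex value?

s_0 = ciphertext = 0x5DD54
s_1 = InvRound(s_0, k_5) = 0x23089
s_2 = InvRound(s_1, k_4) = 0x7D6C8
s_3 = InvRound(s_2, k_3) = 0x26754
s_4 = InvRound(s_3, k_2) = 0x8AD6A
s_5 = InvRound(s_4, k_1) = 0xFE3B5
s_6 = InvRound(s_5, k_0) = 0x583DB

0x583DB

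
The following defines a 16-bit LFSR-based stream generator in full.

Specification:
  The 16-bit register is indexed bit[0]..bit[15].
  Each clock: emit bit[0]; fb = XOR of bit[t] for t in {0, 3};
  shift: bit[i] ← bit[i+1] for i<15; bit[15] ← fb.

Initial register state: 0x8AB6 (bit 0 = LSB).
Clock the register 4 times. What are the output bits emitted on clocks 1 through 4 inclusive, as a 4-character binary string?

reg_0 = 0x8AB6
clock 1: out=0, reg = 0x455B
clock 2: out=1, reg = 0x22AD
clock 3: out=1, reg = 0x1156
clock 4: out=0, reg = 0x08AB

0110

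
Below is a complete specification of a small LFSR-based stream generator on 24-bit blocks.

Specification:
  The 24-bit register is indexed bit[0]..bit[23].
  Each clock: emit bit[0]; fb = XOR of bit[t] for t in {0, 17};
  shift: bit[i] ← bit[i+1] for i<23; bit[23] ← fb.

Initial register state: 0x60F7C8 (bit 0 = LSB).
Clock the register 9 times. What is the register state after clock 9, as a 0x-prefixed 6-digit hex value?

0xFC307B

reg_0 = 0x60F7C8
clock 1: out=0, reg = 0x307BE4
clock 2: out=0, reg = 0x183DF2
clock 3: out=0, reg = 0x0C1EF9
clock 4: out=1, reg = 0x860F7C
clock 5: out=0, reg = 0xC307BE
clock 6: out=0, reg = 0xE183DF
clock 7: out=1, reg = 0xF0C1EF
clock 8: out=1, reg = 0xF860F7
clock 9: out=1, reg = 0xFC307B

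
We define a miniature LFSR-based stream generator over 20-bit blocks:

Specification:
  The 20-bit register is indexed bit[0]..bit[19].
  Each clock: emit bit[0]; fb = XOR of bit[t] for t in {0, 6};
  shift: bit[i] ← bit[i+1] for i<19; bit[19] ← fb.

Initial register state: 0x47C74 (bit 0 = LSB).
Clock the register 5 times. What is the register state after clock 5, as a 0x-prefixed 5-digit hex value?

0x2A3E3

reg_0 = 0x47C74
clock 1: out=0, reg = 0xA3E3A
clock 2: out=0, reg = 0x51F1D
clock 3: out=1, reg = 0xA8F8E
clock 4: out=0, reg = 0x547C7
clock 5: out=1, reg = 0x2A3E3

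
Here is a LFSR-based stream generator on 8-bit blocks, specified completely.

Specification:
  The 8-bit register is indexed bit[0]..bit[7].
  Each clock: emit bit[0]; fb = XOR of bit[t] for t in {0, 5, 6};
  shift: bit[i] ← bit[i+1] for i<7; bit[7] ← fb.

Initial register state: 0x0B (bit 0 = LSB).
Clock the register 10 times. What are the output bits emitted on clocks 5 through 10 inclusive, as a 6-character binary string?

reg_0 = 0x0B
clock 1: out=1, reg = 0x85
clock 2: out=1, reg = 0xC2
clock 3: out=0, reg = 0xE1
clock 4: out=1, reg = 0xF0
clock 5: out=0, reg = 0x78
clock 6: out=0, reg = 0x3C
clock 7: out=0, reg = 0x9E
clock 8: out=0, reg = 0x4F
clock 9: out=1, reg = 0x27
clock 10: out=1, reg = 0x13

000011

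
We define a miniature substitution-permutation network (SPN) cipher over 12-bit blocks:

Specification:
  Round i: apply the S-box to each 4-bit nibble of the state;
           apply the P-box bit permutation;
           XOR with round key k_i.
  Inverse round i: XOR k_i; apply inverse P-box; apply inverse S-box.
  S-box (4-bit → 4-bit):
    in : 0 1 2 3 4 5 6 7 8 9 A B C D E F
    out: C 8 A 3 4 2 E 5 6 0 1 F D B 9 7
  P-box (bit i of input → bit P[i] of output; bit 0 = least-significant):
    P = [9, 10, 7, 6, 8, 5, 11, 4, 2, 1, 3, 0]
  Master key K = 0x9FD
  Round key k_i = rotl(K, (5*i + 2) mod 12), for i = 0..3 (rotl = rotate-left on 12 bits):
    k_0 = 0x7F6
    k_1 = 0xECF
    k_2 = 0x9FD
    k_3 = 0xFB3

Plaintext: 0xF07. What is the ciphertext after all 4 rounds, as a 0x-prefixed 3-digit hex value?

0x4FB

s_0 = plaintext = 0xF07
s_1 = Round(s_0, k_0) = 0xD68
s_2 = Round(s_1, k_1) = 0x278
s_3 = Round(s_2, k_2) = 0x47E
s_4 = Round(s_3, k_3) = 0x4FB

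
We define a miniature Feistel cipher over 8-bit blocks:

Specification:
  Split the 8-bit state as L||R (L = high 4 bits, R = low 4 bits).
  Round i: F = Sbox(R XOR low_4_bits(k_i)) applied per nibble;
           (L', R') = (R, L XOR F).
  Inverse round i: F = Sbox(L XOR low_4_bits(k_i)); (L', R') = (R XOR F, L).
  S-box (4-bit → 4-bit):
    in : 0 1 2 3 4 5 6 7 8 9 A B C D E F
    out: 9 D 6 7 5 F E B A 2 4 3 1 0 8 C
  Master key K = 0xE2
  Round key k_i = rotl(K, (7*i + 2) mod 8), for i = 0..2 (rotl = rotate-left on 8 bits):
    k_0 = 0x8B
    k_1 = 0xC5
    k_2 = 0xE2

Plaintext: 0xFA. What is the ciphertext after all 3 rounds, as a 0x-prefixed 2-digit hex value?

0x15

s_0 = plaintext = 0xFA
s_1 = Round(s_0, k_0) = 0xA2
s_2 = Round(s_1, k_1) = 0x21
s_3 = Round(s_2, k_2) = 0x15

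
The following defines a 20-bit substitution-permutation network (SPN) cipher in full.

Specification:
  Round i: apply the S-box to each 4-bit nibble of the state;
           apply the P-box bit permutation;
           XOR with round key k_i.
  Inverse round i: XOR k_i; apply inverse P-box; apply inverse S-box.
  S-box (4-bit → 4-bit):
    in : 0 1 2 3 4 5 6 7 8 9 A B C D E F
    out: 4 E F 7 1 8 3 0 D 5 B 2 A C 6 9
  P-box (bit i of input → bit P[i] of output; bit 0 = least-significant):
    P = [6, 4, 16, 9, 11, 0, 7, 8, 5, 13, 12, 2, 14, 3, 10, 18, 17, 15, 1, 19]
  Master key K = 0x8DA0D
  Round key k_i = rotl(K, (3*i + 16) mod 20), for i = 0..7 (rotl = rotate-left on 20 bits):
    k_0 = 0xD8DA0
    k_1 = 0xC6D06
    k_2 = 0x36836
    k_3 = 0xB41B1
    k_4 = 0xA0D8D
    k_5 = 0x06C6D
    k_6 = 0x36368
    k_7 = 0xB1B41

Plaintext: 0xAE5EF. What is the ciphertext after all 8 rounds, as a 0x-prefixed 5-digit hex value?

0x4867D

s_0 = plaintext = 0xAE5EF
s_1 = Round(s_0, k_0) = 0x70B6D
s_2 = Round(s_1, k_1) = 0xD4307
s_3 = Round(s_2, k_2) = 0xB1894
s_4 = Round(s_3, k_3) = 0xFDD5D
s_5 = Round(s_4, k_4) = 0x51A89
s_6 = Round(s_5, k_5) = 0xD4181
s_7 = Round(s_6, k_6) = 0xA18FE
s_8 = Round(s_7, k_7) = 0x4867D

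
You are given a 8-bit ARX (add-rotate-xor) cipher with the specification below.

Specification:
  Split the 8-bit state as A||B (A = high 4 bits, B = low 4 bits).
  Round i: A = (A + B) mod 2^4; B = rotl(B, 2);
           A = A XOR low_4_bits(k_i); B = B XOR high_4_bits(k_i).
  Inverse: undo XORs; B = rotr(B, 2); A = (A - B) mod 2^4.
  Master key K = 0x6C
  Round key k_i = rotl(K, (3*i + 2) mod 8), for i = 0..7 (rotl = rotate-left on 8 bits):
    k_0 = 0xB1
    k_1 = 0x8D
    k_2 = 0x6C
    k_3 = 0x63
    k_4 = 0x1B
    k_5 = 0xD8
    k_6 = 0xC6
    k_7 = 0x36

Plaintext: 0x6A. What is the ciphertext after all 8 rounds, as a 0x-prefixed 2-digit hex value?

0x2A

s_0 = plaintext = 0x6A
s_1 = Round(s_0, k_0) = 0x11
s_2 = Round(s_1, k_1) = 0xFC
s_3 = Round(s_2, k_2) = 0x75
s_4 = Round(s_3, k_3) = 0xF3
s_5 = Round(s_4, k_4) = 0x9D
s_6 = Round(s_5, k_5) = 0xEA
s_7 = Round(s_6, k_6) = 0xE6
s_8 = Round(s_7, k_7) = 0x2A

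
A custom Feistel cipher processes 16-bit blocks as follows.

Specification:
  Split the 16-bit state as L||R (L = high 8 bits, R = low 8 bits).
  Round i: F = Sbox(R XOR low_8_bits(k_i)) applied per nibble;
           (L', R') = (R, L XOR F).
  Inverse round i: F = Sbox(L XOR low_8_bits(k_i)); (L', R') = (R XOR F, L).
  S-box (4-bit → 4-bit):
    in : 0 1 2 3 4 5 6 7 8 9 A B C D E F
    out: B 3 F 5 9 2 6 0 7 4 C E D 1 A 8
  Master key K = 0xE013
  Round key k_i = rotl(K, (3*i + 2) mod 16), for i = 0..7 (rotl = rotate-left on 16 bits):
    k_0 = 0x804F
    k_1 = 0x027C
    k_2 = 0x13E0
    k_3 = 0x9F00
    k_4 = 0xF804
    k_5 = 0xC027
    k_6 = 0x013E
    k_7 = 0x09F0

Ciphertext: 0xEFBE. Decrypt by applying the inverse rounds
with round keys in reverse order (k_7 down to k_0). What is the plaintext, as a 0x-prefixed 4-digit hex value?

0x7CB0

s_0 = ciphertext = 0xEFBE
s_1 = InvRound(s_0, k_7) = 0x86EF
s_2 = InvRound(s_1, k_6) = 0x0886
s_3 = InvRound(s_2, k_5) = 0x7E08
s_4 = InvRound(s_3, k_4) = 0x047E
s_5 = InvRound(s_4, k_3) = 0xC704
s_6 = InvRound(s_5, k_2) = 0xF4C7
s_7 = InvRound(s_6, k_1) = 0xB0F4
s_8 = InvRound(s_7, k_0) = 0x7CB0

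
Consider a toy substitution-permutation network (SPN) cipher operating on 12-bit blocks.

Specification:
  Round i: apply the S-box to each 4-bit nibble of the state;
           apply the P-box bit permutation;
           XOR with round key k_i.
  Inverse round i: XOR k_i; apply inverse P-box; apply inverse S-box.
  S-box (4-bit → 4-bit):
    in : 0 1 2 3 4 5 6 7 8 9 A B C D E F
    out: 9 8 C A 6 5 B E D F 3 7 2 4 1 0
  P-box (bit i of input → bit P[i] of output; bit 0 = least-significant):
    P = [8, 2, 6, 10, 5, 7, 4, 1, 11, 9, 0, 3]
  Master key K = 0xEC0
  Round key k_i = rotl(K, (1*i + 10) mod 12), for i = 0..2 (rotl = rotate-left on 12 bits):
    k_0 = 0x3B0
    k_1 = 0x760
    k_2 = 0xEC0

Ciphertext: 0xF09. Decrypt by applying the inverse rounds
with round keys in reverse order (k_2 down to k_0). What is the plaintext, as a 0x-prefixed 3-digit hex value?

0xA23

s_0 = ciphertext = 0xF09
s_1 = InvRound(s_0, k_2) = 0x2C5
s_2 = InvRound(s_1, k_1) = 0xDA6
s_3 = InvRound(s_2, k_0) = 0xA23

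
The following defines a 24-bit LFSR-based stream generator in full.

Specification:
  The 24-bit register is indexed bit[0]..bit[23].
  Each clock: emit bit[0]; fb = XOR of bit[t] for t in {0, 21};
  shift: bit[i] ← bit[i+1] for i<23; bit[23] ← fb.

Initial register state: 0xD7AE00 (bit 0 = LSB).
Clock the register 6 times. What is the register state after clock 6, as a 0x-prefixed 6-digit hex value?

0xDB5EB8

reg_0 = 0xD7AE00
clock 1: out=0, reg = 0x6BD700
clock 2: out=0, reg = 0xB5EB80
clock 3: out=0, reg = 0xDAF5C0
clock 4: out=0, reg = 0x6D7AE0
clock 5: out=0, reg = 0xB6BD70
clock 6: out=0, reg = 0xDB5EB8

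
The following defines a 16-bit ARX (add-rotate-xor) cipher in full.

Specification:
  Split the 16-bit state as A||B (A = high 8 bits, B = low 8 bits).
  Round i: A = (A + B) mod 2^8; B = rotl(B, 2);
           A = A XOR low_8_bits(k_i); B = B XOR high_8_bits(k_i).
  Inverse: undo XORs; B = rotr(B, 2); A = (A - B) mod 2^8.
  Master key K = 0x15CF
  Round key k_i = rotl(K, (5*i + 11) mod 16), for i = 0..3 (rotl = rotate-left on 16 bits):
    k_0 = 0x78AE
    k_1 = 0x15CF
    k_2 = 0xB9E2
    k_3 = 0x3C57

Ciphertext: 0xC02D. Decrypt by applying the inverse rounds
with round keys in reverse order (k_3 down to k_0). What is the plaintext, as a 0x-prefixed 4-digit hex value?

s_0 = ciphertext = 0xC02D
s_1 = InvRound(s_0, k_3) = 0x5344
s_2 = InvRound(s_1, k_2) = 0x327F
s_3 = InvRound(s_2, k_1) = 0x639A
s_4 = InvRound(s_3, k_0) = 0x15B8

0x15B8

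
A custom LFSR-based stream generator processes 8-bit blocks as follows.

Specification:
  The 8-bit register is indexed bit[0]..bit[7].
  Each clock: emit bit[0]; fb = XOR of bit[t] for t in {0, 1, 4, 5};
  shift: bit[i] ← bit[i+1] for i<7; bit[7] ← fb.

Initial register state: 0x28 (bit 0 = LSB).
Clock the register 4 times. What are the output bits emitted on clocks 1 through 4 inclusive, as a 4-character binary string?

0001

reg_0 = 0x28
clock 1: out=0, reg = 0x94
clock 2: out=0, reg = 0xCA
clock 3: out=0, reg = 0xE5
clock 4: out=1, reg = 0x72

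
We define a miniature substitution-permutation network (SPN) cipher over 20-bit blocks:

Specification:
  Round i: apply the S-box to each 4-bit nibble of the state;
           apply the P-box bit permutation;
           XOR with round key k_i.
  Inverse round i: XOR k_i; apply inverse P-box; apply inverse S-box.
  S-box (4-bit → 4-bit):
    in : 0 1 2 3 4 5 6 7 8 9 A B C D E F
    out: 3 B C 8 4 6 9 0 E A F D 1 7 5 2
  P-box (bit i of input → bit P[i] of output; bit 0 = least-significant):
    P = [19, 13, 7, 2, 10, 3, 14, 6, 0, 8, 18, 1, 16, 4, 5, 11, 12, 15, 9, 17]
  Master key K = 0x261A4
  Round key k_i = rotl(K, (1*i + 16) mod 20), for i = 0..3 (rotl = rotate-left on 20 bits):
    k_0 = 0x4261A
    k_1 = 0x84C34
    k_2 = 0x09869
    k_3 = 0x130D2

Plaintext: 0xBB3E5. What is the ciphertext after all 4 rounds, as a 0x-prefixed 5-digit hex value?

0x58DE2

s_0 = plaintext = 0xBB3E5
s_1 = Round(s_0, k_0) = 0x758B8
s_2 = Round(s_1, k_1) = 0xC29C2
s_3 = Round(s_2, k_2) = 0x085CF
s_4 = Round(s_3, k_3) = 0x58DE2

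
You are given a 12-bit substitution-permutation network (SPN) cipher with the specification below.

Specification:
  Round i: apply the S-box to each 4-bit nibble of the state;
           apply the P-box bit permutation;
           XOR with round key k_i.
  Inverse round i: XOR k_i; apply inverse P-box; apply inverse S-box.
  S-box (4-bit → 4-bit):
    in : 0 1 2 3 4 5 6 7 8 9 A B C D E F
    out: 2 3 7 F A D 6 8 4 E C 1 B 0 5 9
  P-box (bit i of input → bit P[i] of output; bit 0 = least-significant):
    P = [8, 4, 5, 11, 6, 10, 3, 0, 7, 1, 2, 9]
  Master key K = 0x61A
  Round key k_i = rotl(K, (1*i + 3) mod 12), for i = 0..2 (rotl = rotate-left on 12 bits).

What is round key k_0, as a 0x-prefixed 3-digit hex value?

0x0D3

K = 0x61A
k_0 = rotl(K, (1*0+3) mod 12) = rotl(K, 3) = 0x0D3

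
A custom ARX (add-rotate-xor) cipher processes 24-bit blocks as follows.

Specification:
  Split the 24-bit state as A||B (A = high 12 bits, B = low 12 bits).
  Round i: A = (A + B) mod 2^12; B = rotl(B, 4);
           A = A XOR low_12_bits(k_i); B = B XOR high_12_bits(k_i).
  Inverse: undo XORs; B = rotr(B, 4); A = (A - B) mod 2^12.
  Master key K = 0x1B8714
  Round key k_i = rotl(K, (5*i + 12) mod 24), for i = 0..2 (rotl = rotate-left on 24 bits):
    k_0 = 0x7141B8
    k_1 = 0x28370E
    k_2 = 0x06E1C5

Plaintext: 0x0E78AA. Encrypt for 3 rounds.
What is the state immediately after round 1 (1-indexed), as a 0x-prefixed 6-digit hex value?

s_0 = plaintext = 0x0E78AA
s_1 = Round(s_0, k_0) = 0x829DBC
s_2 = Round(s_1, k_1) = 0x2EB94E
s_3 = Round(s_2, k_2) = 0xDFC487

0x829DBC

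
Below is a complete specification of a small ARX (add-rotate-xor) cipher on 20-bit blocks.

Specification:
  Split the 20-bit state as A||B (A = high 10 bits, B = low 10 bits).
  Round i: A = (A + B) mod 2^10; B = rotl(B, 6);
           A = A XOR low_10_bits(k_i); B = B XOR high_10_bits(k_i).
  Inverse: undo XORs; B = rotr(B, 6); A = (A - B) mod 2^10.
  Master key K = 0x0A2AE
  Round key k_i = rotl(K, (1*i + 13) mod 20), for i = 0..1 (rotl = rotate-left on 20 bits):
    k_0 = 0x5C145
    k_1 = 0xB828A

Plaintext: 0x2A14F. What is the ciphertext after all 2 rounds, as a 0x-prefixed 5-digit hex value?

s_0 = plaintext = 0x2A14F
s_1 = Round(s_0, k_0) = 0x2CAA4
s_2 = Round(s_1, k_1) = 0x773CA

0x773CA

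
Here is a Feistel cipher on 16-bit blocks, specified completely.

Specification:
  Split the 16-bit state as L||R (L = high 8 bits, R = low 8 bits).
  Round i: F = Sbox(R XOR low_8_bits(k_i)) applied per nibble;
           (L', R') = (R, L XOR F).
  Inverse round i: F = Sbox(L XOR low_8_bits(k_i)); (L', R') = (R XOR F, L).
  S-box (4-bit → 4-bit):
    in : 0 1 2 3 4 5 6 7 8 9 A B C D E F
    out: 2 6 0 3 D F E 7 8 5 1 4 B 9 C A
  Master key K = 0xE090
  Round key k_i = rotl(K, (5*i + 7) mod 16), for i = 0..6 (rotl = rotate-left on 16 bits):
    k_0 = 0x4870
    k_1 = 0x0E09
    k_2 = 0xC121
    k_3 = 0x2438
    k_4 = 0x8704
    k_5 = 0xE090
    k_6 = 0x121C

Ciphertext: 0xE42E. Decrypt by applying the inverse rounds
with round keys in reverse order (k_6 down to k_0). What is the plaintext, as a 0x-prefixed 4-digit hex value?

0x674D

s_0 = ciphertext = 0xE42E
s_1 = InvRound(s_0, k_6) = 0x86E4
s_2 = InvRound(s_1, k_5) = 0x8A86
s_3 = InvRound(s_2, k_4) = 0x0A8A
s_4 = InvRound(s_3, k_3) = 0xBA0A
s_5 = InvRound(s_4, k_2) = 0x5EBA
s_6 = InvRound(s_5, k_1) = 0x4D5E
s_7 = InvRound(s_6, k_0) = 0x674D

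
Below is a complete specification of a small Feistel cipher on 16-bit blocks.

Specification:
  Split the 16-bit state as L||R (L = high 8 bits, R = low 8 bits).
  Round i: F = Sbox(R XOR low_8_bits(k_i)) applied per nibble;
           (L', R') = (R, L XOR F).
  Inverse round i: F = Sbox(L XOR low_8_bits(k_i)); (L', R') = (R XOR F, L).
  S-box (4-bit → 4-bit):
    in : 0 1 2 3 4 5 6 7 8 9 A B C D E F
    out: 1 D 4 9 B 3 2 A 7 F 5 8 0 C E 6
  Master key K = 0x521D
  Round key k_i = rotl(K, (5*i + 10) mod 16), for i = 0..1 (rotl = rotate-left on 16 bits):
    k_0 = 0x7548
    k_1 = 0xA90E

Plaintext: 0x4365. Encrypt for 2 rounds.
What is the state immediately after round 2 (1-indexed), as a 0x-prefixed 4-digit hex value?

s_0 = plaintext = 0x4365
s_1 = Round(s_0, k_0) = 0x650F
s_2 = Round(s_1, k_1) = 0x0F78

0x0F78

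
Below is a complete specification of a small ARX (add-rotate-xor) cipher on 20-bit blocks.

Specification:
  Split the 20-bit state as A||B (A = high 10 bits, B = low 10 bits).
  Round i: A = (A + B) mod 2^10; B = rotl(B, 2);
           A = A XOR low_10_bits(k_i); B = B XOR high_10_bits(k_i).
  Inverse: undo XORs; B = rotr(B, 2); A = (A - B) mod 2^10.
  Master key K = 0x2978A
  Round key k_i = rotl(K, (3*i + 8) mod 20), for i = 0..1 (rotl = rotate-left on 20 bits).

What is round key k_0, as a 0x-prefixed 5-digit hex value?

K = 0x2978A
k_0 = rotl(K, (3*0+8) mod 20) = rotl(K, 8) = 0x78A29

0x78A29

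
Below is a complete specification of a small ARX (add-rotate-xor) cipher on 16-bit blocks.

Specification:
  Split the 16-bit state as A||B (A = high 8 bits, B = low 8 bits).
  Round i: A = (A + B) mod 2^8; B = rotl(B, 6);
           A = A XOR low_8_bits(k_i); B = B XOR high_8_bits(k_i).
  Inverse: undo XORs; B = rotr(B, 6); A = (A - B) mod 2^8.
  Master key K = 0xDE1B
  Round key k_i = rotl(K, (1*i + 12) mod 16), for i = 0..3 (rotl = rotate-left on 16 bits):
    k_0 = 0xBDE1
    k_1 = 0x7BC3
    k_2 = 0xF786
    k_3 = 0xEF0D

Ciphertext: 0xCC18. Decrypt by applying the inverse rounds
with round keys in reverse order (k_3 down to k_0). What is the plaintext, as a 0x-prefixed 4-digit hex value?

s_0 = ciphertext = 0xCC18
s_1 = InvRound(s_0, k_3) = 0xE2DF
s_2 = InvRound(s_1, k_2) = 0xC4A0
s_3 = InvRound(s_2, k_1) = 0x986F
s_4 = InvRound(s_3, k_0) = 0x2E4B

0x2E4B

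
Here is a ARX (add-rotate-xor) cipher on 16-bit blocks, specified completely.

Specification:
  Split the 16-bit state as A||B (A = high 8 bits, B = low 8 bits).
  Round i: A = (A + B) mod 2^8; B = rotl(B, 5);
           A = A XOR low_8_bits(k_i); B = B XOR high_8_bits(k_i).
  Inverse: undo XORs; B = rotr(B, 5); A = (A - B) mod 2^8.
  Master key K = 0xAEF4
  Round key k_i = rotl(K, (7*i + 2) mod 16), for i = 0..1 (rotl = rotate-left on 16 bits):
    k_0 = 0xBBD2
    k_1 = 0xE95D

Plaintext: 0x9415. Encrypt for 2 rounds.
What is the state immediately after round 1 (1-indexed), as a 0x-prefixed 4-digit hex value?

0x7B19

s_0 = plaintext = 0x9415
s_1 = Round(s_0, k_0) = 0x7B19
s_2 = Round(s_1, k_1) = 0xC9CA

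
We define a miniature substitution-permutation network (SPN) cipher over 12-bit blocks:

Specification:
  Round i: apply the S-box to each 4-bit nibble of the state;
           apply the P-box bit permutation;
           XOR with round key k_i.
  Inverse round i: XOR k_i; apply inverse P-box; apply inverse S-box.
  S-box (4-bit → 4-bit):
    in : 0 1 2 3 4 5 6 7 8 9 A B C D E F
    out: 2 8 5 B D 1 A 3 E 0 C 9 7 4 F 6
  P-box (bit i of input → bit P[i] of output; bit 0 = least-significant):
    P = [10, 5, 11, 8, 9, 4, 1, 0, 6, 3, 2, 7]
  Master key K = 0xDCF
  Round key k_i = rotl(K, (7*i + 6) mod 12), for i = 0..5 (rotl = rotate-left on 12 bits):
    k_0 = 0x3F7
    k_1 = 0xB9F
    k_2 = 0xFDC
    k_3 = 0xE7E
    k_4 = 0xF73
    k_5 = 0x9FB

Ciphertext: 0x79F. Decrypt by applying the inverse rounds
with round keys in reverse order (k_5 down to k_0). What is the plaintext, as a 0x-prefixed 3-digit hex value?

s_0 = ciphertext = 0x79F
s_1 = InvRound(s_0, k_5) = 0x25C
s_2 = InvRound(s_1, k_4) = 0xFAE
s_3 = InvRound(s_2, k_3) = 0xB01
s_4 = InvRound(s_3, k_2) = 0xE65
s_5 = InvRound(s_4, k_1) = 0x3F3
s_6 = InvRound(s_5, k_0) = 0xD99

0xD99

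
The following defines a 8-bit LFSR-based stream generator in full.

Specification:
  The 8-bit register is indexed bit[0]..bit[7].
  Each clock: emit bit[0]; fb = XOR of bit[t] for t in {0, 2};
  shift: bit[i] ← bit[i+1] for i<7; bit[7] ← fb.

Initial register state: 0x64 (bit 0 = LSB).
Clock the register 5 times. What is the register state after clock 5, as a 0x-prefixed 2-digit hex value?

reg_0 = 0x64
clock 1: out=0, reg = 0xB2
clock 2: out=0, reg = 0x59
clock 3: out=1, reg = 0xAC
clock 4: out=0, reg = 0xD6
clock 5: out=0, reg = 0xEB

0xEB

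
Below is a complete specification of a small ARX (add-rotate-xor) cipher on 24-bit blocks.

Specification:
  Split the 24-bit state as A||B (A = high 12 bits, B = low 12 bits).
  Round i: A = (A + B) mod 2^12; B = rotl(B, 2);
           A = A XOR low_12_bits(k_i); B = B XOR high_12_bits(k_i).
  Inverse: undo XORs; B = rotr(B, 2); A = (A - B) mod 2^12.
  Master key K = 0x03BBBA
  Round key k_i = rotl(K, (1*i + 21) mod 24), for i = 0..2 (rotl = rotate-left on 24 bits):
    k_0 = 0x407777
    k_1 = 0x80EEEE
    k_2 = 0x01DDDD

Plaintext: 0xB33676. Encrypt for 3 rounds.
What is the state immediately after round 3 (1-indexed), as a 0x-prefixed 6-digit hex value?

0x41ADCA

s_0 = plaintext = 0xB33676
s_1 = Round(s_0, k_0) = 0x6DEDDE
s_2 = Round(s_1, k_1) = 0xA52F75
s_3 = Round(s_2, k_2) = 0x41ADCA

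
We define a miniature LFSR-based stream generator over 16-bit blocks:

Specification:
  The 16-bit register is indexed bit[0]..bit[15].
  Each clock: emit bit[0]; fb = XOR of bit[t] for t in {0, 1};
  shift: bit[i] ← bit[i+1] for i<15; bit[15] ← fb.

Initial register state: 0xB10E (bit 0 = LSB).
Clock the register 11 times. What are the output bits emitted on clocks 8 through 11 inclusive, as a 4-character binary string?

0100

reg_0 = 0xB10E
clock 1: out=0, reg = 0xD887
clock 2: out=1, reg = 0x6C43
clock 3: out=1, reg = 0x3621
clock 4: out=1, reg = 0x9B10
clock 5: out=0, reg = 0x4D88
clock 6: out=0, reg = 0x26C4
clock 7: out=0, reg = 0x1362
clock 8: out=0, reg = 0x89B1
clock 9: out=1, reg = 0xC4D8
clock 10: out=0, reg = 0x626C
clock 11: out=0, reg = 0x3136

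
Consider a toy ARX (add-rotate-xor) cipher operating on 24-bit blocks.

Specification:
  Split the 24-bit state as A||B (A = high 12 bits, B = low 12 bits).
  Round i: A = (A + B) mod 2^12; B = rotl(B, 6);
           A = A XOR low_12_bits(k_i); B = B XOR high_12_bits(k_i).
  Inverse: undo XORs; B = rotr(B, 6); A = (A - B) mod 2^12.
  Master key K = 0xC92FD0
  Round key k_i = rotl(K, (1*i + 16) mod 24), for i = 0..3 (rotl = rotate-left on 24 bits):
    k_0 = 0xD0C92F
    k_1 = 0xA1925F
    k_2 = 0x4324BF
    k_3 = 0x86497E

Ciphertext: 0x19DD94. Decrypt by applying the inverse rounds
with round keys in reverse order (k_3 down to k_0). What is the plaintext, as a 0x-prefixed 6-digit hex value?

0x78304D

s_0 = ciphertext = 0x19DD94
s_1 = InvRound(s_0, k_3) = 0xCCCC17
s_2 = InvRound(s_1, k_2) = 0xF13960
s_3 = InvRound(s_2, k_1) = 0xEFFE4D
s_4 = InvRound(s_3, k_0) = 0x78304D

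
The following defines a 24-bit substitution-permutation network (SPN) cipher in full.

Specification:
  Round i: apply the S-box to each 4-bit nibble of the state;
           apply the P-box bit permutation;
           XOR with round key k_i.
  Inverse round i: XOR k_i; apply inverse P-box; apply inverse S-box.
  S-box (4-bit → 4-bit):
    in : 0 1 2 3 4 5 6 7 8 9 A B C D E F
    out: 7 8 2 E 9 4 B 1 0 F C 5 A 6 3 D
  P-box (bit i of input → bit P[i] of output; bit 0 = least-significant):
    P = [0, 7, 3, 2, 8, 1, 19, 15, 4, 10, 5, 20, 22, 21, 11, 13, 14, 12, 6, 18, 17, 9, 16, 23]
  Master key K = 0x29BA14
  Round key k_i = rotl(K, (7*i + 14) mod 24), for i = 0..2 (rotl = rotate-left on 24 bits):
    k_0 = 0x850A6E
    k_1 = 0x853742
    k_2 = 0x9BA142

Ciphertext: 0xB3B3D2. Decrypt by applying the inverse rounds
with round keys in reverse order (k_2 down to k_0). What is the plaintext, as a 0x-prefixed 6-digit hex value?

s_0 = ciphertext = 0xB3B3D2
s_1 = InvRound(s_0, k_2) = 0x222752
s_2 = InvRound(s_1, k_1) = 0xFC2788
s_3 = InvRound(s_2, k_0) = 0x55930C

0x55930C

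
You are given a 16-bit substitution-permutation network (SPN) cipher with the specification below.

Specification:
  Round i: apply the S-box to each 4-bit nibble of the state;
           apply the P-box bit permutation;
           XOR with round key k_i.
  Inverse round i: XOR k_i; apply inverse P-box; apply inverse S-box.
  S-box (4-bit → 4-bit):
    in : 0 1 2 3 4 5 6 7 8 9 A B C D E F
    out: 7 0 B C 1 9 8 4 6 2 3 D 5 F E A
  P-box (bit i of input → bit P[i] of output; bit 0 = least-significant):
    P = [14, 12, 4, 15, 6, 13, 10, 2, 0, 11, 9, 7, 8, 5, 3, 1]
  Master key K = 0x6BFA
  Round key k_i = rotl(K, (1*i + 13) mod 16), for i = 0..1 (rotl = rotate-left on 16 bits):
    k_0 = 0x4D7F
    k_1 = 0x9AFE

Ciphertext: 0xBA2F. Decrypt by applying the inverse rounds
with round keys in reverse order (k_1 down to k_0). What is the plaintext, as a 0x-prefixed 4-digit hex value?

0x7F40

s_0 = ciphertext = 0xBA2F
s_1 = InvRound(s_0, k_1) = 0x15A7
s_2 = InvRound(s_1, k_0) = 0x7F40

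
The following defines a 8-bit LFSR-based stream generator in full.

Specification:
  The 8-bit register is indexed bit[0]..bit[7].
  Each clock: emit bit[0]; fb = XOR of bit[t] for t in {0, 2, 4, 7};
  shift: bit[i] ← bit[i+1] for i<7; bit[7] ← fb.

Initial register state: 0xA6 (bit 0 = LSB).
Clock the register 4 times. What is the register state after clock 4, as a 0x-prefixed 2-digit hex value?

reg_0 = 0xA6
clock 1: out=0, reg = 0x53
clock 2: out=1, reg = 0x29
clock 3: out=1, reg = 0x94
clock 4: out=0, reg = 0xCA

0xCA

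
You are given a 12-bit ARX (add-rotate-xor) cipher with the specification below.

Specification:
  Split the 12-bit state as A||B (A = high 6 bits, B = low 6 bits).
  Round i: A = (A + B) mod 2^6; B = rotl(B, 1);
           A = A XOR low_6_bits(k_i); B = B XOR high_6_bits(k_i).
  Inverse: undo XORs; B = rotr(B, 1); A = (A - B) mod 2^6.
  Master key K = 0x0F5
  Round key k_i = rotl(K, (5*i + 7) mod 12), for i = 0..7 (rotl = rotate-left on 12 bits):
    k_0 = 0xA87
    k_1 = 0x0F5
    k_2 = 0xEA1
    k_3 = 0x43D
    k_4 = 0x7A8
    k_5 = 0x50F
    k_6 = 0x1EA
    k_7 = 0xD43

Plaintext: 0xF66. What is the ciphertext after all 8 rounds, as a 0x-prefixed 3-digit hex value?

0xF8C

s_0 = plaintext = 0xF66
s_1 = Round(s_0, k_0) = 0x927
s_2 = Round(s_1, k_1) = 0xF8C
s_3 = Round(s_2, k_2) = 0xAE2
s_4 = Round(s_3, k_3) = 0xC15
s_5 = Round(s_4, k_4) = 0xB74
s_6 = Round(s_5, k_5) = 0xBBD
s_7 = Round(s_6, k_6) = 0x07C
s_8 = Round(s_7, k_7) = 0xF8C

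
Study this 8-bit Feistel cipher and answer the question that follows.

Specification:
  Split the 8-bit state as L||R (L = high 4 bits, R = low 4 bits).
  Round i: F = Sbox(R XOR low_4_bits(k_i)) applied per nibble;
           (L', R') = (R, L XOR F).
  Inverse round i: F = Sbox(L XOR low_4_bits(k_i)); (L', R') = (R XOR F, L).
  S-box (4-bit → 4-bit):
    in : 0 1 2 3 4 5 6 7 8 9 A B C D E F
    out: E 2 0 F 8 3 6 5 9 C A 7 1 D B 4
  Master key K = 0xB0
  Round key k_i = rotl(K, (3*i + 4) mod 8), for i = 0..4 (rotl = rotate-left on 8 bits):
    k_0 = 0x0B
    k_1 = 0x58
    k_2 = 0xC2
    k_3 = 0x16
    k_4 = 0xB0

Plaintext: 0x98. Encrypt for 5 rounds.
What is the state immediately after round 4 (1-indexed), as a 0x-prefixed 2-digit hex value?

s_0 = plaintext = 0x98
s_1 = Round(s_0, k_0) = 0x86
s_2 = Round(s_1, k_1) = 0x63
s_3 = Round(s_2, k_2) = 0x34
s_4 = Round(s_3, k_3) = 0x43
s_5 = Round(s_4, k_4) = 0x3B

0x43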